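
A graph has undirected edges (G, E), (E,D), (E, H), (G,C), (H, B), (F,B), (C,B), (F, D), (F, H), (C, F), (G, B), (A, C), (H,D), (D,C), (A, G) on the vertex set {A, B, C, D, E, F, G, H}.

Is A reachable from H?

Yes

Explore from H.
Distance 1: reach B, D, E, F.
Distance 2: reach C, G.
Distance 3: reach A.
Found A.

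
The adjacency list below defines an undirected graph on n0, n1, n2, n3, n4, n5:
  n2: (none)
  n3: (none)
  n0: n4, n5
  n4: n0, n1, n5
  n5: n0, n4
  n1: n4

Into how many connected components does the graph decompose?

3

From n0: component {n0, n1, n4, n5}.
From n2: component {n2}.
From n3: component {n3}.
That's 3 components.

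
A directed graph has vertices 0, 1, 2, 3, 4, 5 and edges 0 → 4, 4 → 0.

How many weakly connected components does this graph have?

From 0: component {0, 4}.
From 1: component {1}.
From 2: component {2}.
From 3: component {3}.
From 5: component {5}.
That's 5 components.

5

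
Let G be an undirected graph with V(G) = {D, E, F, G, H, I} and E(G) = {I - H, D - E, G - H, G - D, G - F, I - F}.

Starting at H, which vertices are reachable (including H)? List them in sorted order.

D, E, F, G, H, I

Start at H.
Its neighbours: G, I.
Then their neighbours: D, F.
Then next layer: E.
Every vertex is now reached.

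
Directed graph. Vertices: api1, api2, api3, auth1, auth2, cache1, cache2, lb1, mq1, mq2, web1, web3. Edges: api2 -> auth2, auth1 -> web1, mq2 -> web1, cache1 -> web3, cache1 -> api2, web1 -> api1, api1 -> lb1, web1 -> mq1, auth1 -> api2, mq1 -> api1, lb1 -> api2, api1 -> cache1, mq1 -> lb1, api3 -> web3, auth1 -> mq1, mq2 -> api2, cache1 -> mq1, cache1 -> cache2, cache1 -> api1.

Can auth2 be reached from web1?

Explore from web1.
Distance 1: reach api1, mq1.
Distance 2: reach cache1, lb1.
Distance 3: reach api2, cache2, web3.
Distance 4: reach auth2.
Found auth2.

Yes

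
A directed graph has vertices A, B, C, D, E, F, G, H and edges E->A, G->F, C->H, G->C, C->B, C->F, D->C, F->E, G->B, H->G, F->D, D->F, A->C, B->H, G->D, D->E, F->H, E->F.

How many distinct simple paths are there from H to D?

3

H→G→C→F→D
H→G→D
H→G→F→D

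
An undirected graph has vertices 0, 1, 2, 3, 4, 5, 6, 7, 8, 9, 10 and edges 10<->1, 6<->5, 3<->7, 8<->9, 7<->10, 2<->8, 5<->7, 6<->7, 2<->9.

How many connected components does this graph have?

From 0: component {0}.
From 1: component {1, 3, 5, 6, 7, 10}.
From 2: component {2, 8, 9}.
From 4: component {4}.
That's 4 components.

4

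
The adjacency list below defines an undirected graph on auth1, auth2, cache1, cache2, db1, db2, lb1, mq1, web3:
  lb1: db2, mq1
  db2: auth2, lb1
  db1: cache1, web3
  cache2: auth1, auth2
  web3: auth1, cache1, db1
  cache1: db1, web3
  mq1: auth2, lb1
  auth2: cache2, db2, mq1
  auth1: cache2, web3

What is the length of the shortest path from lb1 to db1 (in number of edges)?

Distance 0: lb1.
Distance 1: db2, mq1.
Distance 2: auth2.
Distance 3: cache2.
Distance 4: auth1.
Distance 5: web3.
Distance 6: cache1, db1 — contains db1.

6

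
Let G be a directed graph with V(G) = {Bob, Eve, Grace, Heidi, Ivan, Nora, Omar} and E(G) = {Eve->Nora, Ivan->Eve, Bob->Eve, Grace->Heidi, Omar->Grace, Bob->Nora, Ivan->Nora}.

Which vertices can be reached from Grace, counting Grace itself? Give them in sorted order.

Grace, Heidi

Start at Grace.
Its neighbours: Heidi.
Nothing further is reachable.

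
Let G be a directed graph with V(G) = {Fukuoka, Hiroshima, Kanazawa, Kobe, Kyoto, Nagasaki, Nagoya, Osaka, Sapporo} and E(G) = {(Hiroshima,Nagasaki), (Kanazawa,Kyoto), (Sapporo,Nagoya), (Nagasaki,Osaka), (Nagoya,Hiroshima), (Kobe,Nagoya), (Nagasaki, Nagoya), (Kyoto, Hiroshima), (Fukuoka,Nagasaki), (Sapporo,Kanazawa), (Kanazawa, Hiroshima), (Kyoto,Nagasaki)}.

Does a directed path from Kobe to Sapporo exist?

Explore from Kobe.
Distance 1: reach Nagoya.
Distance 2: reach Hiroshima.
Distance 3: reach Nagasaki.
Distance 4: reach Osaka.
The search from Kobe is exhausted; no directed path reaches Sapporo.

No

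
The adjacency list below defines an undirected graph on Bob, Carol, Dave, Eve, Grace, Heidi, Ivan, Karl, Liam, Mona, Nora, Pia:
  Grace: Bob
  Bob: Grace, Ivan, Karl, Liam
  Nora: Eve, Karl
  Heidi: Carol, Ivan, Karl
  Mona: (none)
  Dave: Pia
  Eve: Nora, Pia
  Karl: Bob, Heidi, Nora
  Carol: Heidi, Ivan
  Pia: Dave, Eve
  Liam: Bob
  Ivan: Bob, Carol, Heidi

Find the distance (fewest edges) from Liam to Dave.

Distance 0: Liam.
Distance 1: Bob.
Distance 2: Grace, Ivan, Karl.
Distance 3: Carol, Heidi, Nora.
Distance 4: Eve.
Distance 5: Pia.
Distance 6: Dave — contains Dave.

6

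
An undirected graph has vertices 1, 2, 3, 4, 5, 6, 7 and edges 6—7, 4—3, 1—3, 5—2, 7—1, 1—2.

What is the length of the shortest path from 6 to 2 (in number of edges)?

Distance 0: 6.
Distance 1: 7.
Distance 2: 1.
Distance 3: 2, 3 — contains 2.

3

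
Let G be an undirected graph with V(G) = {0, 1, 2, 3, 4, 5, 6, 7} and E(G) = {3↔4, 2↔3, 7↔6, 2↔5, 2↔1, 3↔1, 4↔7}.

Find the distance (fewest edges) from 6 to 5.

5

Distance 0: 6.
Distance 1: 7.
Distance 2: 4.
Distance 3: 3.
Distance 4: 1, 2.
Distance 5: 5 — contains 5.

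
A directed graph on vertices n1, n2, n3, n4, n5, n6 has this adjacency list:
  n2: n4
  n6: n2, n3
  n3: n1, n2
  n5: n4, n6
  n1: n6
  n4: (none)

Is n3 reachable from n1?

Yes

Explore from n1.
Distance 1: reach n6.
Distance 2: reach n2, n3.
Found n3.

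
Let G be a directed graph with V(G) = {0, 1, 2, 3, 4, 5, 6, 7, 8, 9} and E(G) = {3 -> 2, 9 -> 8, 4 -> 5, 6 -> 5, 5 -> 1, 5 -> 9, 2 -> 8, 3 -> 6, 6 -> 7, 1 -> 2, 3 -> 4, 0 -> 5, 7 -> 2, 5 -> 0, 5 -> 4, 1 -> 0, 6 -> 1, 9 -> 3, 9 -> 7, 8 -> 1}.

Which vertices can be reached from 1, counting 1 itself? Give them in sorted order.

0, 1, 2, 3, 4, 5, 6, 7, 8, 9

Start at 1.
Its neighbours: 0, 2.
Then their neighbours: 5, 8.
Then next layer: 4, 9.
Then next layer: 3, 7.
Then next layer: 6.
Every vertex is now reached.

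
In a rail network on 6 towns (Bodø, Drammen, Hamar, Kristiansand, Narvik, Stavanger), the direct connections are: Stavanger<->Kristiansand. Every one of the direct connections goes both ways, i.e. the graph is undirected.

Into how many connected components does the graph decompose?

From Bodø: component {Bodø}.
From Drammen: component {Drammen}.
From Hamar: component {Hamar}.
From Kristiansand: component {Kristiansand, Stavanger}.
From Narvik: component {Narvik}.
That's 5 components.

5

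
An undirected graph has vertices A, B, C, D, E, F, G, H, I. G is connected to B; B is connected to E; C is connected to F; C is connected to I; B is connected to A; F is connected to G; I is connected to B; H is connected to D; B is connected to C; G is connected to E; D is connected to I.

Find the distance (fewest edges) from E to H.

4

Distance 0: E.
Distance 1: B, G.
Distance 2: A, C, F, I.
Distance 3: D.
Distance 4: H — contains H.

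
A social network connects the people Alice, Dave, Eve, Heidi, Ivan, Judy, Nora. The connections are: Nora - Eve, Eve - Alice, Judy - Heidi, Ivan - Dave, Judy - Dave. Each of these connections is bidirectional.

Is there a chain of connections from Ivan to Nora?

No

Explore from Ivan.
Distance 1: reach Dave.
Distance 2: reach Judy.
Distance 3: reach Heidi.
The search is exhausted without reaching Nora; it lies in a different component.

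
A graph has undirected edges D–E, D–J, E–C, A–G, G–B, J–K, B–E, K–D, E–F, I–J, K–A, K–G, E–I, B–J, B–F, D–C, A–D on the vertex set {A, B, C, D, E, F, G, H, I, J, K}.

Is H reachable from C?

No

Explore from C.
Distance 1: reach D, E.
Distance 2: reach A, B, F, I, J, K.
Distance 3: reach G.
The search is exhausted without reaching H; it lies in a different component.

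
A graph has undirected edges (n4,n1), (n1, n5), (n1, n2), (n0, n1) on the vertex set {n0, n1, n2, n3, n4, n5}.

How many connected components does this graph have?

From n0: component {n0, n1, n2, n4, n5}.
From n3: component {n3}.
That's 2 components.

2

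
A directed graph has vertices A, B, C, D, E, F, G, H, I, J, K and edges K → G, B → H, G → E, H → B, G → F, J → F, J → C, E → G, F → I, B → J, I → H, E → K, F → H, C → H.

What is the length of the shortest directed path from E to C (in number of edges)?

6

Distance 0: E.
Distance 1: G, K.
Distance 2: F.
Distance 3: H, I.
Distance 4: B.
Distance 5: J.
Distance 6: C — contains C.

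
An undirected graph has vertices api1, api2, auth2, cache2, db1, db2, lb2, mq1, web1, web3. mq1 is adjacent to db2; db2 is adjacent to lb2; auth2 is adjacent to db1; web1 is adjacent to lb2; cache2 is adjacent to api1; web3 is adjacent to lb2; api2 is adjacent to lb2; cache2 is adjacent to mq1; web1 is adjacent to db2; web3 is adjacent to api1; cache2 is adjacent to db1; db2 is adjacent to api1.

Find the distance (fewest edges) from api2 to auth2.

Distance 0: api2.
Distance 1: lb2.
Distance 2: db2, web1, web3.
Distance 3: api1, mq1.
Distance 4: cache2.
Distance 5: db1.
Distance 6: auth2 — contains auth2.

6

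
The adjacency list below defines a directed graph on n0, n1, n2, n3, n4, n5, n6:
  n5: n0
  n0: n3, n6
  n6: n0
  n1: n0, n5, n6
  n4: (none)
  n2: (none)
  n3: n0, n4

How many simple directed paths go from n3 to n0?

n3→n0

1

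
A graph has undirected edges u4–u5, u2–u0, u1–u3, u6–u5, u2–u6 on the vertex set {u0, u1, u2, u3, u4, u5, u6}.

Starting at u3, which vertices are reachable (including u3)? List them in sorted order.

u1, u3

Start at u3.
Its neighbours: u1.
Nothing further is reachable.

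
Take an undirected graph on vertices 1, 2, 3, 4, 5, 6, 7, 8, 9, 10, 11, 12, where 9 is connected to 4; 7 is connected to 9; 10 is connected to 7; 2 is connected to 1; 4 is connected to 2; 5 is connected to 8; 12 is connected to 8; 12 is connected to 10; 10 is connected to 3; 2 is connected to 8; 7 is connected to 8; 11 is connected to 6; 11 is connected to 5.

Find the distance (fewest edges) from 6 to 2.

Distance 0: 6.
Distance 1: 11.
Distance 2: 5.
Distance 3: 8.
Distance 4: 2, 7, 12 — contains 2.

4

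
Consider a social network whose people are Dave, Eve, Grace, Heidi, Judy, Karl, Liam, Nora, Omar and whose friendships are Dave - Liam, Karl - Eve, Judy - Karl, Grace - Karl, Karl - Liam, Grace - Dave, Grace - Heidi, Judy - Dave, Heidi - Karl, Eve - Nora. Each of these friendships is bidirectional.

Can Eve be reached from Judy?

Explore from Judy.
Distance 1: reach Dave, Karl.
Distance 2: reach Eve, Grace, Heidi, Liam.
Found Eve.

Yes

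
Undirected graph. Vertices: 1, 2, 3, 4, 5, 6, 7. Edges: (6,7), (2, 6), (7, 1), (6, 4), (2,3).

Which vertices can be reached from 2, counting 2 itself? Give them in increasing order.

Start at 2.
Its neighbours: 3, 6.
Then their neighbours: 4, 7.
Then next layer: 1.
Nothing further is reachable.

1, 2, 3, 4, 6, 7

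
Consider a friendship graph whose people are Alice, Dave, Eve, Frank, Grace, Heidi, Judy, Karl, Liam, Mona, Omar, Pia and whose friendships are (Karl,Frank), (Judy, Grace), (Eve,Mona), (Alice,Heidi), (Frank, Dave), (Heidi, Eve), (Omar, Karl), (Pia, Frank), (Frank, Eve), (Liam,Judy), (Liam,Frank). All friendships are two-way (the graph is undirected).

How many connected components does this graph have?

From Alice: component {Alice, Dave, Eve, Frank, Grace, Heidi, Judy, Karl, Liam, Mona, Omar, Pia}.
That's 1 component.

1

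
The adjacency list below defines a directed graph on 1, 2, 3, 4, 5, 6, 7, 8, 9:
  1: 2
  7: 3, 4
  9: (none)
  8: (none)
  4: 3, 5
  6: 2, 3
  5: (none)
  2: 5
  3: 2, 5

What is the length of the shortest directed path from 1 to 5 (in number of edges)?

2

Distance 0: 1.
Distance 1: 2.
Distance 2: 5 — contains 5.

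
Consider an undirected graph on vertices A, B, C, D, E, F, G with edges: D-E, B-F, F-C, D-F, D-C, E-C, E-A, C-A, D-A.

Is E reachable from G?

No

G has no edges, so nothing is reachable from it.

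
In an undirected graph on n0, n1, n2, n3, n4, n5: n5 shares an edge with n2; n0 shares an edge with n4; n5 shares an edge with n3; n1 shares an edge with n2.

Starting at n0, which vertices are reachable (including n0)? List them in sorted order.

Start at n0.
Its neighbours: n4.
Nothing further is reachable.

n0, n4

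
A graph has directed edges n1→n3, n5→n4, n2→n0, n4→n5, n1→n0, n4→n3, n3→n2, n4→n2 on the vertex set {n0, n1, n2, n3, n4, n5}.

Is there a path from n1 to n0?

Yes

Explore from n1.
Distance 1: reach n0, n3.
Found n0.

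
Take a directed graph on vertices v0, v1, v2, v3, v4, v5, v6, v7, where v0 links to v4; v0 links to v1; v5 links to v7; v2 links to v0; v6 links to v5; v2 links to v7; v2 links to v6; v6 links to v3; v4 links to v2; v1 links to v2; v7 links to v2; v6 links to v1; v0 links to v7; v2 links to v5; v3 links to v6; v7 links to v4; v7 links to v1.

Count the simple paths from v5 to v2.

v5→v7→v1→v2
v5→v7→v2
v5→v7→v4→v2

3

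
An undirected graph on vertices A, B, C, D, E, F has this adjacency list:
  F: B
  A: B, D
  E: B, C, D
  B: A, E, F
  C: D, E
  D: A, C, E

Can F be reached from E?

Yes

Explore from E.
Distance 1: reach B, C, D.
Distance 2: reach A, F.
Found F.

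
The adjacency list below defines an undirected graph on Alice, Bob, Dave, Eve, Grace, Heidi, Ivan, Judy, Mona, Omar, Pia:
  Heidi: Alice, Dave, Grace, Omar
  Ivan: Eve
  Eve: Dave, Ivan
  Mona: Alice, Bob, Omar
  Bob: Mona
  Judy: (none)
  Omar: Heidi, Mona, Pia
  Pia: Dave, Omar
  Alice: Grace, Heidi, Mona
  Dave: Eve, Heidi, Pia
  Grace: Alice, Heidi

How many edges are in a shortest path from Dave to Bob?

Distance 0: Dave.
Distance 1: Eve, Heidi, Pia.
Distance 2: Alice, Grace, Ivan, Omar.
Distance 3: Mona.
Distance 4: Bob — contains Bob.

4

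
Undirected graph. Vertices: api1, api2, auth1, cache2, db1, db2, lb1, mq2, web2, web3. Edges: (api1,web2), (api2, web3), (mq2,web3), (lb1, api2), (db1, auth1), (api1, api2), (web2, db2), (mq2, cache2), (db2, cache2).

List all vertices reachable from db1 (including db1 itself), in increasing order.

Start at db1.
Its neighbours: auth1.
Nothing further is reachable.

auth1, db1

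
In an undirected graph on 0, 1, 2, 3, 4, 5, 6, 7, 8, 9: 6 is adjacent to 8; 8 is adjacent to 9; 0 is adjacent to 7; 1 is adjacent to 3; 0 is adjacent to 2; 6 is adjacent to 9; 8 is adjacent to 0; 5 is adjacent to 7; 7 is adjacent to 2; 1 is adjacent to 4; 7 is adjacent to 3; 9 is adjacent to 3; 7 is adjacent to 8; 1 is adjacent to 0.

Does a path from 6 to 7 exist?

Yes

Explore from 6.
Distance 1: reach 8, 9.
Distance 2: reach 0, 3, 7.
Found 7.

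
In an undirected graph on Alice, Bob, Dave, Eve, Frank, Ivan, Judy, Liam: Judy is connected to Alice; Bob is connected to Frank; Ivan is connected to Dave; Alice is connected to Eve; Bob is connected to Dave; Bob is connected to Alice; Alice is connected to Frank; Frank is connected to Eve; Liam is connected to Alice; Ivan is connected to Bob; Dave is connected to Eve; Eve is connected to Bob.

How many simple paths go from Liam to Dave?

15

Liam–Alice–Bob–Dave
Liam–Alice–Bob–Eve–Dave
Liam–Alice–Bob–Frank–Eve–Dave
Liam–Alice–Bob–Ivan–Dave
Liam–Alice–Eve–Bob–Dave
Liam–Alice–Eve–Bob–Ivan–Dave
Liam–Alice–Eve–Dave
Liam–Alice–Eve–Frank–Bob–Dave
Liam–Alice–Eve–Frank–Bob–Ivan–Dave
Liam–Alice–Frank–Bob–Dave
Liam–Alice–Frank–Bob–Eve–Dave
Liam–Alice–Frank–Bob–Ivan–Dave
Liam–Alice–Frank–Eve–Bob–Dave
Liam–Alice–Frank–Eve–Bob–Ivan–Dave
Liam–Alice–Frank–Eve–Dave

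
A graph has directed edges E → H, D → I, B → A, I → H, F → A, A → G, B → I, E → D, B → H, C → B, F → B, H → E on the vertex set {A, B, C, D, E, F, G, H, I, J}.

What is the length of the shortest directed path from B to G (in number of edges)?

Distance 0: B.
Distance 1: A, H, I.
Distance 2: E, G — contains G.

2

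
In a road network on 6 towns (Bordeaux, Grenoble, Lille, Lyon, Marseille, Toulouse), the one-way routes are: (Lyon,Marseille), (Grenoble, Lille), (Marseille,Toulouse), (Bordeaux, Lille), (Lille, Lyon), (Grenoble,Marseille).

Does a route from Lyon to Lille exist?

No

Explore from Lyon.
Distance 1: reach Marseille.
Distance 2: reach Toulouse.
The search from Lyon is exhausted; no directed path reaches Lille.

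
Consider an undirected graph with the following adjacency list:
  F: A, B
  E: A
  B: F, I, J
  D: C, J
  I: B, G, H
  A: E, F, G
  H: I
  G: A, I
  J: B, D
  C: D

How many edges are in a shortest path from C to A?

5

Distance 0: C.
Distance 1: D.
Distance 2: J.
Distance 3: B.
Distance 4: F, I.
Distance 5: A, G, H — contains A.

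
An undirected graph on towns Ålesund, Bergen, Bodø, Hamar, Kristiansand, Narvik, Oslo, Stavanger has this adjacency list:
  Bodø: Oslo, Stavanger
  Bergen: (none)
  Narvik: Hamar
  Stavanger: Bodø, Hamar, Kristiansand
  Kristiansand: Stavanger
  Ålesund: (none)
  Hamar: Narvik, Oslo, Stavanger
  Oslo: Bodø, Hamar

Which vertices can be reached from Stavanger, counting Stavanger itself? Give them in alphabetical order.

Start at Stavanger.
Its neighbours: Bodø, Hamar, Kristiansand.
Then their neighbours: Narvik, Oslo.
Nothing further is reachable.

Bodø, Hamar, Kristiansand, Narvik, Oslo, Stavanger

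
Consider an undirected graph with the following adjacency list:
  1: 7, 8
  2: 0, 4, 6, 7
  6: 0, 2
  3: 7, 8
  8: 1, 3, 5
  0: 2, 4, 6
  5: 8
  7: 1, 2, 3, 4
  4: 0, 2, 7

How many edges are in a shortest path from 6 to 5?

5

Distance 0: 6.
Distance 1: 0, 2.
Distance 2: 4, 7.
Distance 3: 1, 3.
Distance 4: 8.
Distance 5: 5 — contains 5.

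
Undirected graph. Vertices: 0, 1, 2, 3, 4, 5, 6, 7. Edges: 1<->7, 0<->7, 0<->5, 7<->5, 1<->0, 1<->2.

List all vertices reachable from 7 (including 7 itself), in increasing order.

0, 1, 2, 5, 7

Start at 7.
Its neighbours: 0, 1, 5.
Then their neighbours: 2.
Nothing further is reachable.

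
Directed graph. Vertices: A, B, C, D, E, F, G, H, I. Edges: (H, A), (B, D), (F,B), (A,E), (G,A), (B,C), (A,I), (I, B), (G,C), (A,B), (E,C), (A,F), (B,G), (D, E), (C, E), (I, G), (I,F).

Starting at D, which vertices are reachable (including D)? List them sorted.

C, D, E

Start at D.
Its neighbours: E.
Then their neighbours: C.
Nothing further is reachable.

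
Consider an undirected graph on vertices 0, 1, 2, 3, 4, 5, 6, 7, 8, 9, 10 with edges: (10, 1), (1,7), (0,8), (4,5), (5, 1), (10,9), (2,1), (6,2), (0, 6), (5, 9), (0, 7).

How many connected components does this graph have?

2

From 0: component {0, 1, 2, 4, 5, 6, 7, 8, 9, 10}.
From 3: component {3}.
That's 2 components.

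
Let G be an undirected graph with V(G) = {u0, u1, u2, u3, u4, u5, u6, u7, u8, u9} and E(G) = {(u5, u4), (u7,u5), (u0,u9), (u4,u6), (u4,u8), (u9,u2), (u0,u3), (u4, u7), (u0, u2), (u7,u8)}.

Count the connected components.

3

From u0: component {u0, u2, u3, u9}.
From u1: component {u1}.
From u4: component {u4, u5, u6, u7, u8}.
That's 3 components.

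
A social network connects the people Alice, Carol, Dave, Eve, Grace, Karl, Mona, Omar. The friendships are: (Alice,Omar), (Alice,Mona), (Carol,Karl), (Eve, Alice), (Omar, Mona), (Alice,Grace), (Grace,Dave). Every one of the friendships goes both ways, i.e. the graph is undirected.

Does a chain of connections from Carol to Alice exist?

No

Explore from Carol.
Distance 1: reach Karl.
The search is exhausted without reaching Alice; it lies in a different component.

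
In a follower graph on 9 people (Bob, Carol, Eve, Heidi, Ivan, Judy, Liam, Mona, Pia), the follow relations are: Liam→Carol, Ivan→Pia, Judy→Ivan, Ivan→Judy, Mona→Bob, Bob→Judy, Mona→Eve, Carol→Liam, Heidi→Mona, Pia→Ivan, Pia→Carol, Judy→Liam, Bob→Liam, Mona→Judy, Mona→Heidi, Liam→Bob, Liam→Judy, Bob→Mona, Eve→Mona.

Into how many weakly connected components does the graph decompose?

1

From Bob: component {Bob, Carol, Eve, Heidi, Ivan, Judy, Liam, Mona, Pia}.
That's 1 component.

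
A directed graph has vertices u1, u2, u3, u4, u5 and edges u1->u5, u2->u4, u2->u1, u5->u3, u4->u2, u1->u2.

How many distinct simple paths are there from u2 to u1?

u2→u1

1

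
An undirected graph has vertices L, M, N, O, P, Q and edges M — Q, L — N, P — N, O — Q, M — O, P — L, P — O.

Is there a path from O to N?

Yes

Explore from O.
Distance 1: reach M, P, Q.
Distance 2: reach L, N.
Found N.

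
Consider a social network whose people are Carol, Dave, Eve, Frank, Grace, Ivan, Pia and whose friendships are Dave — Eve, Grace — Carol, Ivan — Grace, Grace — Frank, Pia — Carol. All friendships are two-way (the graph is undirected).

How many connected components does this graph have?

2

From Carol: component {Carol, Frank, Grace, Ivan, Pia}.
From Dave: component {Dave, Eve}.
That's 2 components.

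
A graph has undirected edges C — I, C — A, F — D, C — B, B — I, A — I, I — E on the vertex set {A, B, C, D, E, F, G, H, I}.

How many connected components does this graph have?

From A: component {A, B, C, E, I}.
From D: component {D, F}.
From G: component {G}.
From H: component {H}.
That's 4 components.

4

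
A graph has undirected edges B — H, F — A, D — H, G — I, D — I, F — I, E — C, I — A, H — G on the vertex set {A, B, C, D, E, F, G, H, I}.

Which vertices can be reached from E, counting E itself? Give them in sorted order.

Start at E.
Its neighbours: C.
Nothing further is reachable.

C, E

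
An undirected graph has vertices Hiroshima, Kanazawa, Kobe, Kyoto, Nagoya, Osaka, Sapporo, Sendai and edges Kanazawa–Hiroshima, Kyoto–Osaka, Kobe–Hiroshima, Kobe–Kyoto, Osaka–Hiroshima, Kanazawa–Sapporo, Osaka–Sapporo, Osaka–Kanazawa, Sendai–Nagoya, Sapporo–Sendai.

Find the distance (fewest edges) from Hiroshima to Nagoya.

4

Distance 0: Hiroshima.
Distance 1: Kanazawa, Kobe, Osaka.
Distance 2: Kyoto, Sapporo.
Distance 3: Sendai.
Distance 4: Nagoya — contains Nagoya.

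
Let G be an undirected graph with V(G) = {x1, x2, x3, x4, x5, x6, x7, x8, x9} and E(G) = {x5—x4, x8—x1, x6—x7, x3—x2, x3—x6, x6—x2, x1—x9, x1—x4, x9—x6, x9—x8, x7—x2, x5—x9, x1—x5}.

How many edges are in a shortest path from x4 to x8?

Distance 0: x4.
Distance 1: x1, x5.
Distance 2: x8, x9 — contains x8.

2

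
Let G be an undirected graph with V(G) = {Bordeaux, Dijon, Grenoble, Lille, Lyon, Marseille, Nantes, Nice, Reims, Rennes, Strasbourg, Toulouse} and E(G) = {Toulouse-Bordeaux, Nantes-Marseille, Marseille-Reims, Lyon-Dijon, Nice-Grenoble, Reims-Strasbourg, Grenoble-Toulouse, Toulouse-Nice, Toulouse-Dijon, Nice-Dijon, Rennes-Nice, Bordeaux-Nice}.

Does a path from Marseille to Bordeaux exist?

Explore from Marseille.
Distance 1: reach Nantes, Reims.
Distance 2: reach Strasbourg.
The search is exhausted without reaching Bordeaux; it lies in a different component.

No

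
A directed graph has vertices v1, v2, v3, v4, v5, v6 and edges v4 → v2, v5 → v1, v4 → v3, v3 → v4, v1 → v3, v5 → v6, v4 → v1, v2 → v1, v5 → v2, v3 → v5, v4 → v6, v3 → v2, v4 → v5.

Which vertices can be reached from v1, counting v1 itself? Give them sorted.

v1, v2, v3, v4, v5, v6

Start at v1.
Its neighbours: v3.
Then their neighbours: v2, v4, v5.
Then next layer: v6.
Every vertex is now reached.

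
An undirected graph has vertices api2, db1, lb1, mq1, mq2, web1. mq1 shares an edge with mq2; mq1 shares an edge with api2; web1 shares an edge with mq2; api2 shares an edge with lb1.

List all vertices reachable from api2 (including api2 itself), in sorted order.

Start at api2.
Its neighbours: lb1, mq1.
Then their neighbours: mq2.
Then next layer: web1.
Nothing further is reachable.

api2, lb1, mq1, mq2, web1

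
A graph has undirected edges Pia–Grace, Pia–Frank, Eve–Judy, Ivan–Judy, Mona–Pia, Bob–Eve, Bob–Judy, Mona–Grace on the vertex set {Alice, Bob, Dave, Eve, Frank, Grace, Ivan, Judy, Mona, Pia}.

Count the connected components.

4

From Alice: component {Alice}.
From Bob: component {Bob, Eve, Ivan, Judy}.
From Dave: component {Dave}.
From Frank: component {Frank, Grace, Mona, Pia}.
That's 4 components.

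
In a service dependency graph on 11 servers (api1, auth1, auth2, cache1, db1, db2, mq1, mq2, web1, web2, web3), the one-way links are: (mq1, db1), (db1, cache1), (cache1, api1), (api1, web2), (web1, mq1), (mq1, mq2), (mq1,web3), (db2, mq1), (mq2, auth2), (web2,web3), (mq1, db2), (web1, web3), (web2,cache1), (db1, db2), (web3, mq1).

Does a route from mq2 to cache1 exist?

No

Explore from mq2.
Distance 1: reach auth2.
The search from mq2 is exhausted; no directed path reaches cache1.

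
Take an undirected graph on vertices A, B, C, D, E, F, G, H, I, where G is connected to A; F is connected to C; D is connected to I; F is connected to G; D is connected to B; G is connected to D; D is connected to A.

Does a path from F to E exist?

Explore from F.
Distance 1: reach C, G.
Distance 2: reach A, D.
Distance 3: reach B, I.
The search is exhausted without reaching E; it lies in a different component.

No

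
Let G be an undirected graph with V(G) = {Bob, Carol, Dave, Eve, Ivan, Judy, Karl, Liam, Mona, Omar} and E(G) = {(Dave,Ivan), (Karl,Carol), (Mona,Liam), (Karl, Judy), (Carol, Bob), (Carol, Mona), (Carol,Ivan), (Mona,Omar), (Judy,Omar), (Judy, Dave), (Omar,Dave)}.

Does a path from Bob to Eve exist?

Explore from Bob.
Distance 1: reach Carol.
Distance 2: reach Ivan, Karl, Mona.
Distance 3: reach Dave, Judy, Liam, Omar.
The search is exhausted without reaching Eve; it lies in a different component.

No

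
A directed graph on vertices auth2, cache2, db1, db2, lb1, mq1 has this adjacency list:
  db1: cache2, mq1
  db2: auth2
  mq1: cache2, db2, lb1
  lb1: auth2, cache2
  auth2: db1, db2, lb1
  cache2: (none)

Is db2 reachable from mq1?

Yes

Explore from mq1.
Distance 1: reach cache2, db2, lb1.
Found db2.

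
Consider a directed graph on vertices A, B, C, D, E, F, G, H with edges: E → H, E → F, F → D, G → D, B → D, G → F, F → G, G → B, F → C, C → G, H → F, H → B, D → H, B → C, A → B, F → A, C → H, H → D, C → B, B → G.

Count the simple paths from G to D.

10

G→B→C→H→D
G→B→C→H→F→D
G→B→D
G→D
G→F→A→B→C→H→D
G→F→A→B→D
G→F→C→B→D
G→F→C→H→B→D
G→F→C→H→D
G→F→D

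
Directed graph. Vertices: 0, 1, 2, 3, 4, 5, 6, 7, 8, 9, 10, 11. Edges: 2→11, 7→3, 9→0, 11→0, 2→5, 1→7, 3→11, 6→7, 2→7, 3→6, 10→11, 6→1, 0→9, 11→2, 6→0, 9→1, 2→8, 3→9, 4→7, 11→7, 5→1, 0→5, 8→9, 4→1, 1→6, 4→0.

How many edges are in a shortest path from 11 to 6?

3

Distance 0: 11.
Distance 1: 0, 2, 7.
Distance 2: 3, 5, 8, 9.
Distance 3: 1, 6 — contains 6.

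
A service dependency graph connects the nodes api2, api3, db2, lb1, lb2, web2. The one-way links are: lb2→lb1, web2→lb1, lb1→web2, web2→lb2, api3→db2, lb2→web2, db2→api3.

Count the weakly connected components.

From api2: component {api2}.
From api3: component {api3, db2}.
From lb1: component {lb1, lb2, web2}.
That's 3 components.

3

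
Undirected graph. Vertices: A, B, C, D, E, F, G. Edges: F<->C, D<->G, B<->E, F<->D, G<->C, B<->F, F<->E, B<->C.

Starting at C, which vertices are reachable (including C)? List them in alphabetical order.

B, C, D, E, F, G

Start at C.
Its neighbours: B, F, G.
Then their neighbours: D, E.
Nothing further is reachable.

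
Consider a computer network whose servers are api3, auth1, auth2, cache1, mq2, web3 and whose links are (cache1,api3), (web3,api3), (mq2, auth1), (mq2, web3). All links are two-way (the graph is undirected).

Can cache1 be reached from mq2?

Explore from mq2.
Distance 1: reach auth1, web3.
Distance 2: reach api3.
Distance 3: reach cache1.
Found cache1.

Yes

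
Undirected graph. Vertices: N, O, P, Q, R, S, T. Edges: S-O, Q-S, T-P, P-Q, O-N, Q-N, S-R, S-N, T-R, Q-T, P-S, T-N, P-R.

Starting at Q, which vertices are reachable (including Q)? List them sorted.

N, O, P, Q, R, S, T

Start at Q.
Its neighbours: N, P, S, T.
Then their neighbours: O, R.
Every vertex is now reached.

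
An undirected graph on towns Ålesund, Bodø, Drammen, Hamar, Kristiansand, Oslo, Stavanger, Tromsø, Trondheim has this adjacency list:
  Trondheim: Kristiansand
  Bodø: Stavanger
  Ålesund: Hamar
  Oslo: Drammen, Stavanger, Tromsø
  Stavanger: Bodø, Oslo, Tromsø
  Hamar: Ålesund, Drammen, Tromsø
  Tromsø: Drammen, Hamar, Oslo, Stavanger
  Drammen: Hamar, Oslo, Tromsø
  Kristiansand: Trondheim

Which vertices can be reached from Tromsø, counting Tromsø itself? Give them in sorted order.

Start at Tromsø.
Its neighbours: Drammen, Hamar, Oslo, Stavanger.
Then their neighbours: Ålesund, Bodø.
Nothing further is reachable.

Ålesund, Bodø, Drammen, Hamar, Oslo, Stavanger, Tromsø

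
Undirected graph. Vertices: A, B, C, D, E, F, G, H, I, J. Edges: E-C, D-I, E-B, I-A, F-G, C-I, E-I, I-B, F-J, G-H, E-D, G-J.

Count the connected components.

2

From A: component {A, B, C, D, E, I}.
From F: component {F, G, H, J}.
That's 2 components.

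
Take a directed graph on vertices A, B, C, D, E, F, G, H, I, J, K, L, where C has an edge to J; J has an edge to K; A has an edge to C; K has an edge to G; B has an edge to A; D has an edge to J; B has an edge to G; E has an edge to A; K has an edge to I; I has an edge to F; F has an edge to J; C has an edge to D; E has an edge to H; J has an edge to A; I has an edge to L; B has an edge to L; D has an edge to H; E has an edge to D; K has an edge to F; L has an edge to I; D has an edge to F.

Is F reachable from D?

Yes

Explore from D.
Distance 1: reach F, H, J.
Found F.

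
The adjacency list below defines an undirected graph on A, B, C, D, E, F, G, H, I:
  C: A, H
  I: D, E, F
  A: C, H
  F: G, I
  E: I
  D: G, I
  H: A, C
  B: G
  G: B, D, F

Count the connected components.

2

From A: component {A, C, H}.
From B: component {B, D, E, F, G, I}.
That's 2 components.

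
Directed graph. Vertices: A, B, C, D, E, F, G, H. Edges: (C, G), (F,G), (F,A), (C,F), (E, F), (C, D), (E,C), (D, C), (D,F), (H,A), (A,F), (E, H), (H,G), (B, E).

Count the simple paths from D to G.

D→C→F→G
D→C→G
D→F→G

3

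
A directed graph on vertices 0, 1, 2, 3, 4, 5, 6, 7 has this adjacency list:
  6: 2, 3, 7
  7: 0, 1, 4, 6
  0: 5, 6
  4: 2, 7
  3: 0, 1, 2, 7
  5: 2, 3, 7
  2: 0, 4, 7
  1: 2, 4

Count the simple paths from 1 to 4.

1→2→0→5→3→7→4
1→2→0→5→7→4
1→2→0→6→3→7→4
1→2→0→6→7→4
1→2→4
1→2→7→4
1→4

7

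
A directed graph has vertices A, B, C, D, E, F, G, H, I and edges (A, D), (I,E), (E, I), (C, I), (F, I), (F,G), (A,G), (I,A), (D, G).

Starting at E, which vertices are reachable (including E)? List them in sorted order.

Start at E.
Its neighbours: I.
Then their neighbours: A.
Then next layer: D, G.
Nothing further is reachable.

A, D, E, G, I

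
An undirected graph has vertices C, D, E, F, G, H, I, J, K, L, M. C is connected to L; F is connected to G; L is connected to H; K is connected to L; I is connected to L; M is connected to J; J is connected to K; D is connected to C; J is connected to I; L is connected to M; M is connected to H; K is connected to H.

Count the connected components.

From C: component {C, D, H, I, J, K, L, M}.
From E: component {E}.
From F: component {F, G}.
That's 3 components.

3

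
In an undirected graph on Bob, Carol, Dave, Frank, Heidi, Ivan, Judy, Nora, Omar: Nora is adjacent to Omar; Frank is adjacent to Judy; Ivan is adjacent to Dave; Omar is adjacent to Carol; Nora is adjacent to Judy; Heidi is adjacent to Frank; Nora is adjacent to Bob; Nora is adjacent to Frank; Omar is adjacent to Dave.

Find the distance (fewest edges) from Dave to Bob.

Distance 0: Dave.
Distance 1: Ivan, Omar.
Distance 2: Carol, Nora.
Distance 3: Bob, Frank, Judy — contains Bob.

3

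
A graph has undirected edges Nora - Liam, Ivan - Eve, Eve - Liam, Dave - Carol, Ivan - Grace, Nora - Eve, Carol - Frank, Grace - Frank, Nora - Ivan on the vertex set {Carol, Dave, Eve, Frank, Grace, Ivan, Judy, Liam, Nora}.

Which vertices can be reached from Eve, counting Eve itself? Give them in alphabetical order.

Start at Eve.
Its neighbours: Ivan, Liam, Nora.
Then their neighbours: Grace.
Then next layer: Frank.
Then next layer: Carol.
Then next layer: Dave.
Nothing further is reachable.

Carol, Dave, Eve, Frank, Grace, Ivan, Liam, Nora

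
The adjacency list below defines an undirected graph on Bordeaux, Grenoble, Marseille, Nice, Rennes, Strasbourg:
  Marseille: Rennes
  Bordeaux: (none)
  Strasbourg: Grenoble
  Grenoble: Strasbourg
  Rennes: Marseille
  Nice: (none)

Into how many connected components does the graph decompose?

4

From Bordeaux: component {Bordeaux}.
From Grenoble: component {Grenoble, Strasbourg}.
From Marseille: component {Marseille, Rennes}.
From Nice: component {Nice}.
That's 4 components.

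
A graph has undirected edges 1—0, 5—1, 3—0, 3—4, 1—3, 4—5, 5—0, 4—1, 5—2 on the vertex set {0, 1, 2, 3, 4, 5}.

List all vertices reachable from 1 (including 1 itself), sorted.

0, 1, 2, 3, 4, 5

Start at 1.
Its neighbours: 0, 3, 4, 5.
Then their neighbours: 2.
Every vertex is now reached.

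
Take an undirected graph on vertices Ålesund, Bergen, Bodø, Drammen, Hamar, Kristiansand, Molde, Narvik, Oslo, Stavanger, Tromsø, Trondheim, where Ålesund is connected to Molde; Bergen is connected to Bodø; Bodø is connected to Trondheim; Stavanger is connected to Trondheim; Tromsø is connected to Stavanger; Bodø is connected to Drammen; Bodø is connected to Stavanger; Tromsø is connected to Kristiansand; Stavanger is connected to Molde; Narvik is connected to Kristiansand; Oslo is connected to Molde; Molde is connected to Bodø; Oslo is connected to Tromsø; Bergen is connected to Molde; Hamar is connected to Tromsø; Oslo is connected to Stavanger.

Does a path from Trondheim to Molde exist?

Explore from Trondheim.
Distance 1: reach Bodø, Stavanger.
Distance 2: reach Bergen, Drammen, Molde, Oslo, Tromsø.
Found Molde.

Yes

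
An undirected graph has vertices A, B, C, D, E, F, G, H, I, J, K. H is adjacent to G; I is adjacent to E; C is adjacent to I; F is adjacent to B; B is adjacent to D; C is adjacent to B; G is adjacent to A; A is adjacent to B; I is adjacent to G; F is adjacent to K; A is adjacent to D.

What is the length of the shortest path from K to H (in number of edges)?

Distance 0: K.
Distance 1: F.
Distance 2: B.
Distance 3: A, C, D.
Distance 4: G, I.
Distance 5: E, H — contains H.

5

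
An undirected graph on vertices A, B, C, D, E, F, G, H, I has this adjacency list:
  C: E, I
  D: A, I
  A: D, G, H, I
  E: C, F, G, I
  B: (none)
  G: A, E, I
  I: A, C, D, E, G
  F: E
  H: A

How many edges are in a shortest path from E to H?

3

Distance 0: E.
Distance 1: C, F, G, I.
Distance 2: A, D.
Distance 3: H — contains H.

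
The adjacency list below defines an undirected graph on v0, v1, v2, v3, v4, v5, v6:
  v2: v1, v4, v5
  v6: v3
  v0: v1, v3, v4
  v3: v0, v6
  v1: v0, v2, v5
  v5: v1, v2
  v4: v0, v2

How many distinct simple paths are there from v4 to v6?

3

v4–v0–v3–v6
v4–v2–v1–v0–v3–v6
v4–v2–v5–v1–v0–v3–v6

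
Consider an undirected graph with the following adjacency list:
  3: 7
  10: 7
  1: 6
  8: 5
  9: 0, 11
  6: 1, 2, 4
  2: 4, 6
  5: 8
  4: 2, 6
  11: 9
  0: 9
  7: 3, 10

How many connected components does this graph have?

From 0: component {0, 9, 11}.
From 1: component {1, 2, 4, 6}.
From 3: component {3, 7, 10}.
From 5: component {5, 8}.
That's 4 components.

4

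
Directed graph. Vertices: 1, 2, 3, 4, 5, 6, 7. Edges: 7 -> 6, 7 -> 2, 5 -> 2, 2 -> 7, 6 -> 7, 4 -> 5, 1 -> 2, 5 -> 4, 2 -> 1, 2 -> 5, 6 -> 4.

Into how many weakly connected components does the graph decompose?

From 1: component {1, 2, 4, 5, 6, 7}.
From 3: component {3}.
That's 2 components.

2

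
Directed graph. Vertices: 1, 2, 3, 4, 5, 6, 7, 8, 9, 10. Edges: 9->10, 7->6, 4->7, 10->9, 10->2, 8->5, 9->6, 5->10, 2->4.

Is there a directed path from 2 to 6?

Yes

Explore from 2.
Distance 1: reach 4.
Distance 2: reach 7.
Distance 3: reach 6.
Found 6.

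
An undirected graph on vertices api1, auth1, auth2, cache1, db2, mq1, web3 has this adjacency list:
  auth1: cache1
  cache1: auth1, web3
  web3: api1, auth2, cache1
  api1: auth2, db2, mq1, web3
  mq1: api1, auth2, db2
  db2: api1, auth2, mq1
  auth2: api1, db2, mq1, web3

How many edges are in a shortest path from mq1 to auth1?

4

Distance 0: mq1.
Distance 1: api1, auth2, db2.
Distance 2: web3.
Distance 3: cache1.
Distance 4: auth1 — contains auth1.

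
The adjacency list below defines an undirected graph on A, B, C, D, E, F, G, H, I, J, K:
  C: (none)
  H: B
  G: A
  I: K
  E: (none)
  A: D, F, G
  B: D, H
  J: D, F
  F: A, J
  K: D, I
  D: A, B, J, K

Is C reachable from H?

No

Explore from H.
Distance 1: reach B.
Distance 2: reach D.
Distance 3: reach A, J, K.
Distance 4: reach F, G, I.
The search is exhausted without reaching C; it lies in a different component.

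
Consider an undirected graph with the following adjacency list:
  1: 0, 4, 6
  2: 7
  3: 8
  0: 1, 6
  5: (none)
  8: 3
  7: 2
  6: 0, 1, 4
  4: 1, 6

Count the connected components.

4

From 0: component {0, 1, 4, 6}.
From 2: component {2, 7}.
From 3: component {3, 8}.
From 5: component {5}.
That's 4 components.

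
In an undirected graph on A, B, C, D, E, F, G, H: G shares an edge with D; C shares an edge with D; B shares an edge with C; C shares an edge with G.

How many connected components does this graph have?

5

From A: component {A}.
From B: component {B, C, D, G}.
From E: component {E}.
From F: component {F}.
From H: component {H}.
That's 5 components.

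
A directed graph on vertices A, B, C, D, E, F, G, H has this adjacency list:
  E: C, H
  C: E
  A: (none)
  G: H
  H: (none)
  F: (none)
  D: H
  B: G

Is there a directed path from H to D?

H has no outgoing edges, so nothing is reachable from it.

No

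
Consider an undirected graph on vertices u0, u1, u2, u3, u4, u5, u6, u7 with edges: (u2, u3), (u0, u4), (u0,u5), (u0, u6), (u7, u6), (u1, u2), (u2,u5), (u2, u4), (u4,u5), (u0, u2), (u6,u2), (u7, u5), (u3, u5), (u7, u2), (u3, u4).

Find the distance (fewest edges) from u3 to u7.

2

Distance 0: u3.
Distance 1: u2, u4, u5.
Distance 2: u0, u1, u6, u7 — contains u7.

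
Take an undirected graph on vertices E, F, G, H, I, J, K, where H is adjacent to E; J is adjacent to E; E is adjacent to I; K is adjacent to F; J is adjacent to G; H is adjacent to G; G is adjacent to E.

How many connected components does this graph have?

From E: component {E, G, H, I, J}.
From F: component {F, K}.
That's 2 components.

2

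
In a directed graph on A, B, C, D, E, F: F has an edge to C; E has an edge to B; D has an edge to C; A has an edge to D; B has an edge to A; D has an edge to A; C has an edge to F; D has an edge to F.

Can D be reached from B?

Explore from B.
Distance 1: reach A.
Distance 2: reach D.
Found D.

Yes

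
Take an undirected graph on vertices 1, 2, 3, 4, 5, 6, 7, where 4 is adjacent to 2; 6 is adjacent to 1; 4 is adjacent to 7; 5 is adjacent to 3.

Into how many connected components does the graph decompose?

3

From 1: component {1, 6}.
From 2: component {2, 4, 7}.
From 3: component {3, 5}.
That's 3 components.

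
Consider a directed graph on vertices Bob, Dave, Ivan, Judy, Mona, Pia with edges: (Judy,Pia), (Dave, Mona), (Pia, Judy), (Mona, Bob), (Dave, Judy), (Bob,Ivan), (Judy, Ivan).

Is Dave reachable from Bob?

No

Explore from Bob.
Distance 1: reach Ivan.
The search from Bob is exhausted; no directed path reaches Dave.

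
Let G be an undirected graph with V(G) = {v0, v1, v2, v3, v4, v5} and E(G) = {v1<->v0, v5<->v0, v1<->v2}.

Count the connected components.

From v0: component {v0, v1, v2, v5}.
From v3: component {v3}.
From v4: component {v4}.
That's 3 components.

3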